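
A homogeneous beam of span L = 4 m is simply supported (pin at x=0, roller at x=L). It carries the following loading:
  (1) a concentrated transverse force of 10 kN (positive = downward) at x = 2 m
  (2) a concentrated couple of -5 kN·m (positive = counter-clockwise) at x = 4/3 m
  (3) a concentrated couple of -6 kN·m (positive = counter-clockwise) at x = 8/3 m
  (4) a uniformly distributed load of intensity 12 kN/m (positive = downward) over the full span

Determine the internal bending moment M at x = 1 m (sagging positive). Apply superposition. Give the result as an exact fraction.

M(1) = 81/4 kN·m

Load 1 — point force P=10 kN at a=2 m (b=L-a=2):
  M_1 = Pbx/L  [x≤a] = 10·2·1/4 = 5 kN·m
Load 2 — applied couple M₀=-5 kN·m at a=4/3 m (b=L-a=8/3):
  M_2 = M₀x/L  [x≤a] = (-5)·1/4 = -5/4 kN·m
Load 3 — applied couple M₀=-6 kN·m at a=8/3 m (b=L-a=4/3):
  M_3 = M₀x/L  [x≤a] = (-6)·1/4 = -3/2 kN·m
Load 4 — uniform load w=12 kN/m over full span:
  M_4 = wx(L-x)/2 = 12·1·(4-1)/2 = 18 kN·m
Superposition: M = Σ M_i = 81/4 kN·m ≈ 20.250000 kN·m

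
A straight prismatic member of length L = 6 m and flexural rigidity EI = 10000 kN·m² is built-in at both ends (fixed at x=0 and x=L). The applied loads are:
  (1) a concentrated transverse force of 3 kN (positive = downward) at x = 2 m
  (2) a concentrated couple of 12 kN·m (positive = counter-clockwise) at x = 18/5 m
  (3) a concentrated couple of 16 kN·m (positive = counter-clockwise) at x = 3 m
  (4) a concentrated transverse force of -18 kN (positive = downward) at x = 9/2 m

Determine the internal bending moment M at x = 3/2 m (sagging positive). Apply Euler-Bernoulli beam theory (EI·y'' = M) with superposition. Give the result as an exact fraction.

Load 1 — point force P=3 kN at a=2 m (b=L-a=4):
  M_1 = Pb²(3a+b)x/L³ - Pab²/L²  [x≤a] = 3·4²·(3·2+4)·(3/2)/6³ - 3·2·4²/6² = 2/3 kN·m
Load 2 — applied couple M₀=12 kN·m at a=18/5 m (b=L-a=12/5):
  M_2 = R_Ax - M_A  [x≤a] with R_A=72/25, M_A=96/25 = (72/25)·(3/2) - (96/25) = 12/25 kN·m
Load 3 — applied couple M₀=16 kN·m at a=3 m (b=L-a=3):
  M_3 = R_Ax - M_A  [x≤a] with R_A=4, M_A=4 = 4·(3/2) - 4 = 2 kN·m
Load 4 — point force P=-18 kN at a=9/2 m (b=L-a=3/2):
  M_4 = Pb²(3a+b)x/L³ - Pab²/L²  [x≤a] = (-18)·(3/2)²·(3·(9/2)+(3/2))·(3/2)/6³ - (-18)·(9/2)·(3/2)²/6² = 27/32 kN·m
Superposition: M = Σ M_i = 9577/2400 kN·m ≈ 3.990417 kN·m

M(3/2) = 9577/2400 kN·m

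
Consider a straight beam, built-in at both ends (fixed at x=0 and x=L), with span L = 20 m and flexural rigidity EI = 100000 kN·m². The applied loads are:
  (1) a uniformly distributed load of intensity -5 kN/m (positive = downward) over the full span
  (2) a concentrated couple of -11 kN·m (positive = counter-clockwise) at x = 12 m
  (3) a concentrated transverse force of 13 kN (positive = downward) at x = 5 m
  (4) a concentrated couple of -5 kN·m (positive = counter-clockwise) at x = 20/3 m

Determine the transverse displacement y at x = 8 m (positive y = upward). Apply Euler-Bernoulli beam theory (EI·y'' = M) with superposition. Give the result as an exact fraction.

Load 1 — uniform load w=-5 kN/m over full span:
  y_1 = -wx²(L-x)²/(24EI) = -(-5)·8²·(20-8)²/(24·100000) = 12/625 m
Load 2 — applied couple M₀=-11 kN·m at a=12 m (b=L-a=8):
  y_2 = (R_Ax³/6 - M_Ax²/2)/EI  [x≤a] with R_A=-99/125, M_A=-88/25 = ((-99/125)·8³/6 - (-88/25)·8²/2)/100000 = 176/390625 m
Load 3 — point force P=13 kN at a=5 m (b=L-a=15):
  y_3 = -Pa²(L-x)²(3bL-(3b+a)(L-x))/(6L³EI)  [x>a] = -13·5²·(20-8)²·(3·15·20-(3·15+5)·(20-8))/(6·20³·100000) = -117/40000 m
Load 4 — applied couple M₀=-5 kN·m at a=20/3 m (b=L-a=40/3):
  y_4 = (R_Ax³/6 - M_Ax²/2 - M₀(x-a)²/2)/EI  [x>a] with R_A=-1/3, M_A=0 = ((-1/3)·8³/6 - 0·8²/2 - (-5)·(8-(20/3))²/2)/100000 = -3/12500 m
Superposition: y = Σ y_i = 412139/25000000 m ≈ 0.016486 m

y(8) = 412139/25000000 m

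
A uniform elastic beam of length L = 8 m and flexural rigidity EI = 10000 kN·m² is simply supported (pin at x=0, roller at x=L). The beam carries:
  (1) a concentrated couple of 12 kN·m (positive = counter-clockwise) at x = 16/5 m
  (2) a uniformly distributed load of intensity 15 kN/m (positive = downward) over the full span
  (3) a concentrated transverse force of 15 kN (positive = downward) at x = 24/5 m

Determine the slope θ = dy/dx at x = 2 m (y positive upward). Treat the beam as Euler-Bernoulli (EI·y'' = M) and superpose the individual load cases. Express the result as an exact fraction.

Load 1 — applied couple M₀=12 kN·m at a=16/5 m (b=L-a=24/5):
  θ_1 = (M₀x²/(2L)+C₁)/EI  [x≤a] with C₁=M₀(3b²-L²)/(6L)=32/25 = (12·2²/(2·8)+(32/25))/10000 = 107/250000 rad
Load 2 — uniform load w=15 kN/m over full span:
  θ_2 = -w(L³-6Lx²+4x³)/(24EI) = -15·(8³-6·8·2²+4·2³)/(24·10000) = -11/500 rad
Load 3 — point force P=15 kN at a=24/5 m (b=L-a=16/5):
  θ_3 = -Pb(L²-b²-3x²)/(6LEI)  [x≤a] = -15·(16/5)·(8²-(16/5)²-3·2²)/(6·8·10000) = -261/62500 rad
Superposition: θ = Σ θ_i = -6437/250000 rad ≈ -0.025748 rad

θ(2) = -6437/250000 rad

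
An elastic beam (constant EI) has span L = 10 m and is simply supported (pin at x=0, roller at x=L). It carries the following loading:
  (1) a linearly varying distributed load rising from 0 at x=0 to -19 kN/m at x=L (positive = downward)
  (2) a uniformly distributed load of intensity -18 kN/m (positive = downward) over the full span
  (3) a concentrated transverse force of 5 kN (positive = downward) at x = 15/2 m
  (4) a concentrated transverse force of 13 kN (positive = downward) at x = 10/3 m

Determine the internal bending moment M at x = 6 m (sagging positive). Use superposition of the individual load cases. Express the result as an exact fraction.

Load 1 — triangular load w₀=-19 kN/m (0→w₀ over full span):
  M_1 = w₀Lx/6 - w₀x³/(6L) = (-19)·10·6/6 - (-19)·6³/(6·10) = -608/5 kN·m
Load 2 — uniform load w=-18 kN/m over full span:
  M_2 = wx(L-x)/2 = (-18)·6·(10-6)/2 = -216 kN·m
Load 3 — point force P=5 kN at a=15/2 m (b=L-a=5/2):
  M_3 = Pbx/L  [x≤a] = 5·(5/2)·6/10 = 15/2 kN·m
Load 4 — point force P=13 kN at a=10/3 m (b=L-a=20/3):
  M_4 = Pa(L-x)/L  [x>a] = 13·(10/3)·(10-6)/10 = 52/3 kN·m
Superposition: M = Σ M_i = -9383/30 kN·m ≈ -312.766667 kN·m

M(6) = -9383/30 kN·m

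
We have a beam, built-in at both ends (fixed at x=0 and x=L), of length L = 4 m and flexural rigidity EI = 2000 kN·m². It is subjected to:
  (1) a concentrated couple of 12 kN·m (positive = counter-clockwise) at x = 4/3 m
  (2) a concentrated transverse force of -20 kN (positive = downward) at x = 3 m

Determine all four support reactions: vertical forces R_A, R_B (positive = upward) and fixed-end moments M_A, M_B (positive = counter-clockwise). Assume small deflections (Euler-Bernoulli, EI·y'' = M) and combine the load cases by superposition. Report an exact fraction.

Load 1 — applied couple M₀=12 kN·m at a=4/3 m (b=L-a=8/3):
  R_A = 6M₀ab/L³ = 6·12·(4/3)·(8/3)/4³ = 4 kN
  M_A = M₀b(2a-b)/L² = 12·(8/3)·(2·(4/3)-(8/3))/4² = 0 kN·m
  R_B = -6M₀ab/L³ = -6·12·(4/3)·(8/3)/4³ = -4 kN
  M_B = M₀a(2b-a)/L² = 12·(4/3)·(2·(8/3)-(4/3))/4² = 4 kN·m
Load 2 — point force P=-20 kN at a=3 m (b=L-a=1):
  R_A = Pb²(3a+b)/L³ = (-20)·1²·(3·3+1)/4³ = -25/8 kN
  M_A = Pab²/L² = (-20)·3·1²/4² = -15/4 kN·m
  R_B = Pa²(a+3b)/L³ = (-20)·3²·(3+3·1)/4³ = -135/8 kN
  M_B = -Pa²b/L² = -(-20)·3²·1/4² = 45/4 kN·m
Superposition: R_A = 7/8 kN, M_A = -15/4 kN·m, R_B = -167/8 kN, M_B = 61/4 kN·m

R_A = 7/8 kN, M_A = -15/4 kN·m, R_B = -167/8 kN, M_B = 61/4 kN·m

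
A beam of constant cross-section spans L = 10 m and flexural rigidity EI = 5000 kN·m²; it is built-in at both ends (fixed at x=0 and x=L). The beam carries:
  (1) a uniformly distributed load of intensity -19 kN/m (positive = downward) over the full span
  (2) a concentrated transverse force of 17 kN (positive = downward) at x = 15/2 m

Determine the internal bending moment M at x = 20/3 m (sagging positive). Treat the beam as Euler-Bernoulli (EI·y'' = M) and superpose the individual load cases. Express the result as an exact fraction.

M(20/3) = -12395/288 kN·m

Load 1 — uniform load w=-19 kN/m over full span:
  M_1 = wLx/2 - wL²/12 - wx²/2 = (-19)·10·(20/3)/2 - (-19)·10²/12 - (-19)·(20/3)²/2 = -475/9 kN·m
Load 2 — point force P=17 kN at a=15/2 m (b=L-a=5/2):
  M_2 = Pb²(3a+b)x/L³ - Pab²/L²  [x≤a] = 17·(5/2)²·(3·(15/2)+(5/2))·(20/3)/10³ - 17·(15/2)·(5/2)²/10² = 935/96 kN·m
Superposition: M = Σ M_i = -12395/288 kN·m ≈ -43.038194 kN·m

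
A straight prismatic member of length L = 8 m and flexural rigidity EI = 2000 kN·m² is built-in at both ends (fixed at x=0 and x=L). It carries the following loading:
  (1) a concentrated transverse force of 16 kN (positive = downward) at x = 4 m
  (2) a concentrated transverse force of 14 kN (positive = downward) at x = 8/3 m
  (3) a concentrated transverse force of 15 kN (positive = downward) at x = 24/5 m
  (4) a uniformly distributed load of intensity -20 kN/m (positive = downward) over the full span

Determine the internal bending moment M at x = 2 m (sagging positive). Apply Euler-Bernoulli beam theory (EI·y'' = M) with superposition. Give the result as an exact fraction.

M(2) = -6848/675 kN·m

Load 1 — point force P=16 kN at a=4 m (b=L-a=4):
  M_1 = Pb²(3a+b)x/L³ - Pab²/L²  [x≤a] = 16·4²·(3·4+4)·2/8³ - 16·4·4²/8² = 0 kN·m
Load 2 — point force P=14 kN at a=8/3 m (b=L-a=16/3):
  M_2 = Pb²(3a+b)x/L³ - Pab²/L²  [x≤a] = 14·(16/3)²·(3·(8/3)+(16/3))·2/8³ - 14·(8/3)·(16/3)²/8² = 112/27 kN·m
Load 3 — point force P=15 kN at a=24/5 m (b=L-a=16/5):
  M_3 = Pb²(3a+b)x/L³ - Pab²/L²  [x≤a] = 15·(16/5)²·(3·(24/5)+(16/5))·2/8³ - 15·(24/5)·(16/5)²/8² = -24/25 kN·m
Load 4 — uniform load w=-20 kN/m over full span:
  M_4 = wLx/2 - wL²/12 - wx²/2 = (-20)·8·2/2 - (-20)·8²/12 - (-20)·2²/2 = -40/3 kN·m
Superposition: M = Σ M_i = -6848/675 kN·m ≈ -10.145185 kN·m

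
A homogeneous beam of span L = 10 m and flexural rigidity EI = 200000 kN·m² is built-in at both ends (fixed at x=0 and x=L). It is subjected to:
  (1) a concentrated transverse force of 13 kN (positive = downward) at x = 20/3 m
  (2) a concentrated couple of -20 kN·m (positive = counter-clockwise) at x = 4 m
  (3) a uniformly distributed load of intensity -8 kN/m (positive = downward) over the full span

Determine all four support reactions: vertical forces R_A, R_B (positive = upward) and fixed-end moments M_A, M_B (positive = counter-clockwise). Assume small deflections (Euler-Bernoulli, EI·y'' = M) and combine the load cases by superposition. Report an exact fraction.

Load 1 — point force P=13 kN at a=20/3 m (b=L-a=10/3):
  R_A = Pb²(3a+b)/L³ = 13·(10/3)²·(3·(20/3)+(10/3))/10³ = 91/27 kN
  M_A = Pab²/L² = 13·(20/3)·(10/3)²/10² = 260/27 kN·m
  R_B = Pa²(a+3b)/L³ = 13·(20/3)²·((20/3)+3·(10/3))/10³ = 260/27 kN
  M_B = -Pa²b/L² = -13·(20/3)²·(10/3)/10² = -520/27 kN·m
Load 2 — applied couple M₀=-20 kN·m at a=4 m (b=L-a=6):
  R_A = 6M₀ab/L³ = 6·(-20)·4·6/10³ = -72/25 kN
  M_A = M₀b(2a-b)/L² = (-20)·6·(2·4-6)/10² = -12/5 kN·m
  R_B = -6M₀ab/L³ = -6·(-20)·4·6/10³ = 72/25 kN
  M_B = M₀a(2b-a)/L² = (-20)·4·(2·6-4)/10² = -32/5 kN·m
Load 3 — uniform load w=-8 kN/m over full span:
  R_A = wL/2 = (-8)·10/2 = -40 kN
  M_A = wL²/12 = (-8)·10²/12 = -200/3 kN·m
  R_B = wL/2 = (-8)·10/2 = -40 kN
  M_B = -wL²/12 = -(-8)·10²/12 = 200/3 kN·m
Superposition: R_A = -26669/675 kN, M_A = -8024/135 kN·m, R_B = -18556/675 kN, M_B = 5536/135 kN·m

R_A = -26669/675 kN, M_A = -8024/135 kN·m, R_B = -18556/675 kN, M_B = 5536/135 kN·m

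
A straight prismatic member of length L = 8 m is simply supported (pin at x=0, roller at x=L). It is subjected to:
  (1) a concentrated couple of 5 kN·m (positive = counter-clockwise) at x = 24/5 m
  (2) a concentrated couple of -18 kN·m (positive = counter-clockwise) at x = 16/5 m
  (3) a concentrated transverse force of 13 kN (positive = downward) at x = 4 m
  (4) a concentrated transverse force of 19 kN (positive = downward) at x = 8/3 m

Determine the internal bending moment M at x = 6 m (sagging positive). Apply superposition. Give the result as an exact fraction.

Load 1 — applied couple M₀=5 kN·m at a=24/5 m (b=L-a=16/5):
  M_1 = M₀x/L - M₀  [x>a] = 5·6/8 - 5 = -5/4 kN·m
Load 2 — applied couple M₀=-18 kN·m at a=16/5 m (b=L-a=24/5):
  M_2 = M₀x/L - M₀  [x>a] = (-18)·6/8 - (-18) = 9/2 kN·m
Load 3 — point force P=13 kN at a=4 m (b=L-a=4):
  M_3 = Pa(L-x)/L  [x>a] = 13·4·(8-6)/8 = 13 kN·m
Load 4 — point force P=19 kN at a=8/3 m (b=L-a=16/3):
  M_4 = Pa(L-x)/L  [x>a] = 19·(8/3)·(8-6)/8 = 38/3 kN·m
Superposition: M = Σ M_i = 347/12 kN·m ≈ 28.916667 kN·m

M(6) = 347/12 kN·m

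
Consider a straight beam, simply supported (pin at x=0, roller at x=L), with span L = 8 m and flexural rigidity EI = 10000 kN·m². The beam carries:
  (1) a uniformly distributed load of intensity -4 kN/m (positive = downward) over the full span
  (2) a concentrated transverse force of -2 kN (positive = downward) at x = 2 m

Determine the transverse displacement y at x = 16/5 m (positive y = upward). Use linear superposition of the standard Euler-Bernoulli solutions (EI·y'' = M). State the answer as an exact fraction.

y(16/5) = 17027/781250 m

Load 1 — uniform load w=-4 kN/m over full span:
  y_1 = -wx(L³-2Lx²+x³)/(24EI) = -(-4)·(16/5)·(8³-2·8·(16/5)²+(16/5)³)/(24·10000) = 7936/390625 m
Load 2 — point force P=-2 kN at a=2 m (b=L-a=6):
  y_2 = -Pa(L-x)(2Lx-a²-x²)/(6LEI)  [x>a] = -(-2)·2·(8-(16/5))·(2·8·(16/5)-2²-(16/5)²)/(6·8·10000) = 231/156250 m
Superposition: y = Σ y_i = 17027/781250 m ≈ 0.021795 m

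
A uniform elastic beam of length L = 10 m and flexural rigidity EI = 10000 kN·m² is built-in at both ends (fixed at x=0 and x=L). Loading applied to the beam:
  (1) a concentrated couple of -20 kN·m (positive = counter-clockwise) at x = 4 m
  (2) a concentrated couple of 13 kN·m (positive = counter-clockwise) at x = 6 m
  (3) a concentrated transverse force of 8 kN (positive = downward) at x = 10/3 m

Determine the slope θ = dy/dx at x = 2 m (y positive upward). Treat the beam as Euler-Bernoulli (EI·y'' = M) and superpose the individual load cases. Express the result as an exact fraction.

Load 1 — applied couple M₀=-20 kN·m at a=4 m (b=L-a=6):
  θ_1 = (R_Ax²/2 - M_Ax)/EI  [x≤a] with R_A=-72/25, M_A=-12/5 = ((-72/25)·2²/2 - (-12/5)·2)/10000 = -3/31250 rad
Load 2 — applied couple M₀=13 kN·m at a=6 m (b=L-a=4):
  θ_2 = (R_Ax²/2 - M_Ax)/EI  [x≤a] with R_A=234/125, M_A=104/25 = ((234/125)·2²/2 - (104/25)·2)/10000 = -143/312500 rad
Load 3 — point force P=8 kN at a=10/3 m (b=L-a=20/3):
  θ_3 = -Pb²x(2aL-(3a+b)x)/(2L³EI)  [x≤a] = -8·(20/3)²·2·(2·(10/3)·10-(3·(10/3)+(20/3))·2)/(2·10³·10000) = -4/3375 rad
Superposition: θ = Σ θ_i = -14671/8437500 rad ≈ -0.001739 rad

θ(2) = -14671/8437500 rad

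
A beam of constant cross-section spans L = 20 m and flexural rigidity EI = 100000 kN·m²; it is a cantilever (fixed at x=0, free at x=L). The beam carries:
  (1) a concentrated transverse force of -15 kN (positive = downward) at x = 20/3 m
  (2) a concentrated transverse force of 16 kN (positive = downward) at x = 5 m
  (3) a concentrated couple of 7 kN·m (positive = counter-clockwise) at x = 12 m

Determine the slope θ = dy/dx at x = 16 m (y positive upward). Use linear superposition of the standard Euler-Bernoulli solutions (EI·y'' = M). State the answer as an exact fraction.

Load 1 — point force P=-15 kN at a=20/3 m (b=L-a=40/3):
  θ_1 = -Pa²/(2EI)  [x>a] = -(-15)·(20/3)²/(2·100000) = 1/300 rad
Load 2 — point force P=16 kN at a=5 m (b=L-a=15):
  θ_2 = -Pa²/(2EI)  [x>a] = -16·5²/(2·100000) = -1/500 rad
Load 3 — applied couple M₀=7 kN·m at a=12 m (b=L-a=8):
  θ_3 = M₀a/EI  [x>a] = 7·12/100000 = 21/25000 rad
Superposition: θ = Σ θ_i = 163/75000 rad ≈ 0.002173 rad

θ(16) = 163/75000 rad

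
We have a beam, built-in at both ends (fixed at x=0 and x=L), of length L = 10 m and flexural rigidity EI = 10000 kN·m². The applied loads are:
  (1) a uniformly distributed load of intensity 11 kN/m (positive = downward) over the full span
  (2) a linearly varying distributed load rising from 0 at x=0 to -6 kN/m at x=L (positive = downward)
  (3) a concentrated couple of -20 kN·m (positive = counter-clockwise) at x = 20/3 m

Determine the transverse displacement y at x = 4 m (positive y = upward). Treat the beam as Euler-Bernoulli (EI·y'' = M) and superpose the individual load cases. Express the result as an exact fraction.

Load 1 — uniform load w=11 kN/m over full span:
  y_1 = -wx²(L-x)²/(24EI) = -11·4²·(10-4)²/(24·10000) = -33/1250 m
Load 2 — triangular load w₀=-6 kN/m (0→w₀ over full span):
  y_2 = -w₀x²(L-x)²(x+2L)/(120LEI) = -(-6)·4²·(10-4)²·(4+2·10)/(120·10·10000) = 108/15625 m
Load 3 — applied couple M₀=-20 kN·m at a=20/3 m (b=L-a=10/3):
  y_3 = (R_Ax³/6 - M_Ax²/2)/EI  [x≤a] with R_A=-8/3, M_A=-20/3 = ((-8/3)·4³/6 - (-20/3)·4²/2)/10000 = 14/5625 m
Superposition: y = Σ y_i = -4781/281250 m ≈ -0.016999 m

y(4) = -4781/281250 m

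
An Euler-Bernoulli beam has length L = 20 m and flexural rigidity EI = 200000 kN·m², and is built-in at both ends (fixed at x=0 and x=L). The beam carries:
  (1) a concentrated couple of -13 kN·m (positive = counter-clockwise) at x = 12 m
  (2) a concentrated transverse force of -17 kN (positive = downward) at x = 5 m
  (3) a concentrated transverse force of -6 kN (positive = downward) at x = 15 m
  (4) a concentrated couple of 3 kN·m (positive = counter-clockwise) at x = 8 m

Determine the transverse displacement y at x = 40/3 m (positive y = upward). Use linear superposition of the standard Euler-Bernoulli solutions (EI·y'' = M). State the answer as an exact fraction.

Load 1 — applied couple M₀=-13 kN·m at a=12 m (b=L-a=8):
  y_1 = (R_Ax³/6 - M_Ax²/2 - M₀(x-a)²/2)/EI  [x>a] with R_A=-117/125, M_A=-104/25 = ((-117/125)·(40/3)³/6 - (-104/25)·(40/3)²/2 - (-13)·((40/3)-12)²/2)/200000 = 13/225000 m
Load 2 — point force P=-17 kN at a=5 m (b=L-a=15):
  y_2 = -Pa²(L-x)²(3bL-(3b+a)(L-x))/(6L³EI)  [x>a] = -(-17)·5²·(20-(40/3))²·(3·15·20-(3·15+5)·(20-(40/3)))/(6·20³·200000) = 289/259200 m
Load 3 — point force P=-6 kN at a=15 m (b=L-a=5):
  y_3 = -Pb²x²(3aL-(3a+b)x)/(6L³EI)  [x≤a] = -(-6)·5²·(40/3)²·(3·15·20-(3·15+5)·(40/3))/(6·20³·200000) = 7/10800 m
Load 4 — applied couple M₀=3 kN·m at a=8 m (b=L-a=12):
  y_4 = (R_Ax³/6 - M_Ax²/2 - M₀(x-a)²/2)/EI  [x>a] with R_A=27/125, M_A=9/25 = ((27/125)·(40/3)³/6 - (9/25)·(40/3)²/2 - 3·((40/3)-8)²/2)/200000 = 1/18750 m
Superposition: y = Σ y_i = 2429/1296000 m ≈ 0.001874 m

y(40/3) = 2429/1296000 m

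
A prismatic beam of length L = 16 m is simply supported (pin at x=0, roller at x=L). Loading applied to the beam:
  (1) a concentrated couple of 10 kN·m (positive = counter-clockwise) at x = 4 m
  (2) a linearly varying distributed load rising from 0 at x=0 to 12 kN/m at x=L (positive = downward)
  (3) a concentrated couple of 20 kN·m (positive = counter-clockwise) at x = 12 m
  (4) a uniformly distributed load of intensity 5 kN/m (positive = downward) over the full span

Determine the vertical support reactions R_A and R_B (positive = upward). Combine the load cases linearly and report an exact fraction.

R_A = 591/8 kN, R_B = 817/8 kN

Load 1 — applied couple M₀=10 kN·m at a=4 m (b=L-a=12):
  R_A = M₀/L = 10/16 = 5/8 kN
  R_B = -M₀/L = -10/16 = -5/8 kN
Load 2 — triangular load w₀=12 kN/m (0→w₀ over full span):
  R_A = w₀L/6 = 12·16/6 = 32 kN
  R_B = w₀L/3 = 12·16/3 = 64 kN
Load 3 — applied couple M₀=20 kN·m at a=12 m (b=L-a=4):
  R_A = M₀/L = 20/16 = 5/4 kN
  R_B = -M₀/L = -20/16 = -5/4 kN
Load 4 — uniform load w=5 kN/m over full span:
  R_A = wL/2 = 5·16/2 = 40 kN
  R_B = wL/2 = 5·16/2 = 40 kN
Superposition: R_A = 591/8 kN, R_B = 817/8 kN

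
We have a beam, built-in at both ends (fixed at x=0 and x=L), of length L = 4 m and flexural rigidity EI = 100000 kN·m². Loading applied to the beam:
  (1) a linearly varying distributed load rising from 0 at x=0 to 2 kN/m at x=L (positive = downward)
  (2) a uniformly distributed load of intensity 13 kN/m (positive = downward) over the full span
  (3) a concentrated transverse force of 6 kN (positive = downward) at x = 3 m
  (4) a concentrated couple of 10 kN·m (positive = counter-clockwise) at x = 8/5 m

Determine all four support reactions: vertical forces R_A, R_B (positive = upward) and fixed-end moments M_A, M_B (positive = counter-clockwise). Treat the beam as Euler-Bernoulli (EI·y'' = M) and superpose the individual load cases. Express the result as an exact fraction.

Load 1 — triangular load w₀=2 kN/m (0→w₀ over full span):
  R_A = 3w₀L/20 = 3·2·4/20 = 6/5 kN
  M_A = w₀L²/30 = 2·4²/30 = 16/15 kN·m
  R_B = 7w₀L/20 = 7·2·4/20 = 14/5 kN
  M_B = -w₀L²/20 = -2·4²/20 = -8/5 kN·m
Load 2 — uniform load w=13 kN/m over full span:
  R_A = wL/2 = 13·4/2 = 26 kN
  M_A = wL²/12 = 13·4²/12 = 52/3 kN·m
  R_B = wL/2 = 13·4/2 = 26 kN
  M_B = -wL²/12 = -13·4²/12 = -52/3 kN·m
Load 3 — point force P=6 kN at a=3 m (b=L-a=1):
  R_A = Pb²(3a+b)/L³ = 6·1²·(3·3+1)/4³ = 15/16 kN
  M_A = Pab²/L² = 6·3·1²/4² = 9/8 kN·m
  R_B = Pa²(a+3b)/L³ = 6·3²·(3+3·1)/4³ = 81/16 kN
  M_B = -Pa²b/L² = -6·3²·1/4² = -27/8 kN·m
Load 4 — applied couple M₀=10 kN·m at a=8/5 m (b=L-a=12/5):
  R_A = 6M₀ab/L³ = 6·10·(8/5)·(12/5)/4³ = 18/5 kN
  M_A = M₀b(2a-b)/L² = 10·(12/5)·(2·(8/5)-(12/5))/4² = 6/5 kN·m
  R_B = -6M₀ab/L³ = -6·10·(8/5)·(12/5)/4³ = -18/5 kN
  M_B = M₀a(2b-a)/L² = 10·(8/5)·(2·(12/5)-(8/5))/4² = 16/5 kN·m
Superposition: R_A = 2539/80 kN, M_A = 829/40 kN·m, R_B = 2421/80 kN, M_B = -2293/120 kN·m

R_A = 2539/80 kN, M_A = 829/40 kN·m, R_B = 2421/80 kN, M_B = -2293/120 kN·m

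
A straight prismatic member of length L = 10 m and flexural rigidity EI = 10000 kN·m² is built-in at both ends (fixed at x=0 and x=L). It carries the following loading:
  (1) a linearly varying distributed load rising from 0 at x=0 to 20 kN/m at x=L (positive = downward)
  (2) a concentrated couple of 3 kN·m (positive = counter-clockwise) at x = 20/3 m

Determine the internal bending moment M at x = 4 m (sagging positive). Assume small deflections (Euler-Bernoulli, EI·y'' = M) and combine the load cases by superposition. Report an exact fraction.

M(4) = 163/5 kN·m

Load 1 — triangular load w₀=20 kN/m (0→w₀ over full span):
  M_1 = 3w₀Lx/20 - w₀L²/30 - w₀x³/(6L) = 3·20·10·4/20 - 20·10²/30 - 20·4³/(6·10) = 32 kN·m
Load 2 — applied couple M₀=3 kN·m at a=20/3 m (b=L-a=10/3):
  M_2 = R_Ax - M_A  [x≤a] with R_A=2/5, M_A=1 = (2/5)·4 - 1 = 3/5 kN·m
Superposition: M = Σ M_i = 163/5 kN·m ≈ 32.600000 kN·m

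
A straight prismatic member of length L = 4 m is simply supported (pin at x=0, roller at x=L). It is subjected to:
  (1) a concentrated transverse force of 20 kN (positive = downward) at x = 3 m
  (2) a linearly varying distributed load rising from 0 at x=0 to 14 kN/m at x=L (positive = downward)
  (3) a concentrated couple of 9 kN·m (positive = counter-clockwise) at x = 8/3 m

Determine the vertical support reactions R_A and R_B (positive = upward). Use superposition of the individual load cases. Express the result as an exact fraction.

Load 1 — point force P=20 kN at a=3 m (b=L-a=1):
  R_A = Pb/L = 20·1/4 = 5 kN
  R_B = Pa/L = 20·3/4 = 15 kN
Load 2 — triangular load w₀=14 kN/m (0→w₀ over full span):
  R_A = w₀L/6 = 14·4/6 = 28/3 kN
  R_B = w₀L/3 = 14·4/3 = 56/3 kN
Load 3 — applied couple M₀=9 kN·m at a=8/3 m (b=L-a=4/3):
  R_A = M₀/L = 9/4 kN
  R_B = -M₀/L = -9/4 kN
Superposition: R_A = 199/12 kN, R_B = 377/12 kN

R_A = 199/12 kN, R_B = 377/12 kN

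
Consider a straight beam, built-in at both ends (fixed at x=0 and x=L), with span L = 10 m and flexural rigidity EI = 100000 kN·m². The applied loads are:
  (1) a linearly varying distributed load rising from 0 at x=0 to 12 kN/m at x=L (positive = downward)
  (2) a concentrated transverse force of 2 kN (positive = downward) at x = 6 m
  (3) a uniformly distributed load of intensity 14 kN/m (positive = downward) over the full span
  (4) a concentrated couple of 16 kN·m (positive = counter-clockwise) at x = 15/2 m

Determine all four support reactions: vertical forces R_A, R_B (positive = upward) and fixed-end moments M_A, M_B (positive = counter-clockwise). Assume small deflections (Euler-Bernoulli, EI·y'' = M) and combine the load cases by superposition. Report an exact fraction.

R_A = 11313/125 kN, M_A = 12269/75 kN·m, R_B = 13937/125 kN, M_B = -13691/75 kN·m

Load 1 — triangular load w₀=12 kN/m (0→w₀ over full span):
  R_A = 3w₀L/20 = 3·12·10/20 = 18 kN
  M_A = w₀L²/30 = 12·10²/30 = 40 kN·m
  R_B = 7w₀L/20 = 7·12·10/20 = 42 kN
  M_B = -w₀L²/20 = -12·10²/20 = -60 kN·m
Load 2 — point force P=2 kN at a=6 m (b=L-a=4):
  R_A = Pb²(3a+b)/L³ = 2·4²·(3·6+4)/10³ = 88/125 kN
  M_A = Pab²/L² = 2·6·4²/10² = 48/25 kN·m
  R_B = Pa²(a+3b)/L³ = 2·6²·(6+3·4)/10³ = 162/125 kN
  M_B = -Pa²b/L² = -2·6²·4/10² = -72/25 kN·m
Load 3 — uniform load w=14 kN/m over full span:
  R_A = wL/2 = 14·10/2 = 70 kN
  M_A = wL²/12 = 14·10²/12 = 350/3 kN·m
  R_B = wL/2 = 14·10/2 = 70 kN
  M_B = -wL²/12 = -14·10²/12 = -350/3 kN·m
Load 4 — applied couple M₀=16 kN·m at a=15/2 m (b=L-a=5/2):
  R_A = 6M₀ab/L³ = 6·16·(15/2)·(5/2)/10³ = 9/5 kN
  M_A = M₀b(2a-b)/L² = 16·(5/2)·(2·(15/2)-(5/2))/10² = 5 kN·m
  R_B = -6M₀ab/L³ = -6·16·(15/2)·(5/2)/10³ = -9/5 kN
  M_B = M₀a(2b-a)/L² = 16·(15/2)·(2·(5/2)-(15/2))/10² = -3 kN·m
Superposition: R_A = 11313/125 kN, M_A = 12269/75 kN·m, R_B = 13937/125 kN, M_B = -13691/75 kN·m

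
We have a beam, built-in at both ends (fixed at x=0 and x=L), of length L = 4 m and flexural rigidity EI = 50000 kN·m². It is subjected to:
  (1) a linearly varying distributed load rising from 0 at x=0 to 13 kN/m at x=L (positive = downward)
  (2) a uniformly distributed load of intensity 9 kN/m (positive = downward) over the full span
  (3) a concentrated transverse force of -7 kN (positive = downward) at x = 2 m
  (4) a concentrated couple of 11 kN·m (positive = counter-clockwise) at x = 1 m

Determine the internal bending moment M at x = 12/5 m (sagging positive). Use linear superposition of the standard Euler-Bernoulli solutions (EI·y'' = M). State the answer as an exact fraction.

M(12/5) = 35797/6000 kN·m

Load 1 — triangular load w₀=13 kN/m (0→w₀ over full span):
  M_1 = 3w₀Lx/20 - w₀L²/30 - w₀x³/(6L) = 3·13·4·(12/5)/20 - 13·4²/30 - 13·(12/5)³/(6·4) = 1612/375 kN·m
Load 2 — uniform load w=9 kN/m over full span:
  M_2 = wLx/2 - wL²/12 - wx²/2 = 9·4·(12/5)/2 - 9·4²/12 - 9·(12/5)²/2 = 132/25 kN·m
Load 3 — point force P=-7 kN at a=2 m (b=L-a=2):
  M_3 = Pa²(a+3b)(L-x)/L³ - Pa²b/L²  [x>a] = (-7)·2²·(2+3·2)·(4-(12/5))/4³ - (-7)·2²·2/4² = -21/10 kN·m
Load 4 — applied couple M₀=11 kN·m at a=1 m (b=L-a=3):
  M_4 = R_Ax - M_A - M₀  [x>a] with R_A=99/32, M_A=-33/16 = (99/32)·(12/5) - (-33/16) - 11 = -121/80 kN·m
Superposition: M = Σ M_i = 35797/6000 kN·m ≈ 5.966167 kN·m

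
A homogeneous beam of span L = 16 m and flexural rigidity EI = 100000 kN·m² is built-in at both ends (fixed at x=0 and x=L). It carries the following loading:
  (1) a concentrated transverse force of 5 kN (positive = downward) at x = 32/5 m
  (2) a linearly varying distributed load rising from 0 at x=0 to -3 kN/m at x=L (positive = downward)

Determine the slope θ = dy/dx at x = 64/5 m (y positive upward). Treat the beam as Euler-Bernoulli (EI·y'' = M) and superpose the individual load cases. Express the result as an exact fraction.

θ(64/5) = -144/390625 rad

Load 1 — point force P=5 kN at a=32/5 m (b=L-a=48/5):
  θ_1 = Pa²(L-x)(2bL-(3b+a)(L-x))/(2L³EI)  [x>a] = 5·(32/5)²·(16-(64/5))·(2·(48/5)·16-(3·(48/5)+(32/5))·(16-(64/5)))/(2·16³·100000) = 304/1953125 rad
Load 2 — triangular load w₀=-3 kN/m (0→w₀ over full span):
  θ_2 = -w₀(2x(L-x)(L-2x)(x+2L)+x²(L-x)²)/(120LEI) = -(-3)·(2·(64/5)·(16-(64/5))·(16-2·(64/5))·((64/5)+2·16)+(64/5)²·(16-(64/5))²)/(120·16·100000) = -1024/1953125 rad
Superposition: θ = Σ θ_i = -144/390625 rad ≈ -0.000369 rad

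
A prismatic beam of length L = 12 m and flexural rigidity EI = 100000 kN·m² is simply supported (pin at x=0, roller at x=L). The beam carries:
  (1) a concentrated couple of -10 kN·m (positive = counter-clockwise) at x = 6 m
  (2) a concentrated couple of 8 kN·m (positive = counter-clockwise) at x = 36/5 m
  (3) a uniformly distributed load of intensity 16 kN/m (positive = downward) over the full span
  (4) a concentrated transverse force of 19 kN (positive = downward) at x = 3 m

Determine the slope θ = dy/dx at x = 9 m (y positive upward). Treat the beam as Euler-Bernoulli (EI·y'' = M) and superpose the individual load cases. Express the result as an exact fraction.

Load 1 — applied couple M₀=-10 kN·m at a=6 m (b=L-a=6):
  θ_1 = (M₀x²/(2L)-M₀(x-a)+C₁)/EI  [x>a] with C₁=M₀(3b²-L²)/(6L)=5 = ((-10)·9²/(2·12)-(-10)·(9-6)+5)/100000 = 1/80000 rad
Load 2 — applied couple M₀=8 kN·m at a=36/5 m (b=L-a=24/5):
  θ_2 = (M₀x²/(2L)-M₀(x-a)+C₁)/EI  [x>a] with C₁=M₀(3b²-L²)/(6L)=-208/25 = (8·9²/(2·12)-8·(9-(36/5))+(-208/25))/100000 = 107/2500000 rad
Load 3 — uniform load w=16 kN/m over full span:
  θ_3 = -w(L³-6Lx²+4x³)/(24EI) = -16·(12³-6·12·9²+4·9³)/(24·100000) = 99/12500 rad
Load 4 — point force P=19 kN at a=3 m (b=L-a=9):
  θ_4 = -Pa(2L²-6Lx+3x²+a²)/(6LEI)  [x>a] = -19·3·(2·12²-6·12·9+3·9²+3²)/(6·12·100000) = 171/200000 rad
Superposition: θ = Σ θ_i = 88303/10000000 rad ≈ 0.008830 rad

θ(9) = 88303/10000000 rad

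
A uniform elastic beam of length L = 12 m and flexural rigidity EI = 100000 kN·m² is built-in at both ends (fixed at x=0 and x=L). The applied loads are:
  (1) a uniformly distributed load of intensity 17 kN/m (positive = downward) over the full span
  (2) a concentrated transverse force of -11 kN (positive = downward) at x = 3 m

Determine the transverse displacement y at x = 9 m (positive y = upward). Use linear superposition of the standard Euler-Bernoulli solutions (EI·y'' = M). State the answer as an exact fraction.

y(9) = -31761/6400000 m

Load 1 — uniform load w=17 kN/m over full span:
  y_1 = -wx²(L-x)²/(24EI) = -17·9²·(12-9)²/(24·100000) = -4131/800000 m
Load 2 — point force P=-11 kN at a=3 m (b=L-a=9):
  y_2 = -Pa²(L-x)²(3bL-(3b+a)(L-x))/(6L³EI)  [x>a] = -(-11)·3²·(12-9)²·(3·9·12-(3·9+3)·(12-9))/(6·12³·100000) = 1287/6400000 m
Superposition: y = Σ y_i = -31761/6400000 m ≈ -0.004963 m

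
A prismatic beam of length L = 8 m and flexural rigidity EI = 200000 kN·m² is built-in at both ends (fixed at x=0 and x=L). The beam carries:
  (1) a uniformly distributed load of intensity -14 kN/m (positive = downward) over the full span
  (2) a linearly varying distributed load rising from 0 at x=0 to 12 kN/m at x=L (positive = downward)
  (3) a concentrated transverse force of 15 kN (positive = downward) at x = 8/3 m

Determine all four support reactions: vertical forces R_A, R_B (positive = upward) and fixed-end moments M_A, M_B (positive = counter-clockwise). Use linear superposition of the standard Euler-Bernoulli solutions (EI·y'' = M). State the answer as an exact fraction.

R_A = -1372/45 kN, M_A = -1408/45 kN·m, R_B = -833/45 kN, M_B = 1232/45 kN·m

Load 1 — uniform load w=-14 kN/m over full span:
  R_A = wL/2 = (-14)·8/2 = -56 kN
  M_A = wL²/12 = (-14)·8²/12 = -224/3 kN·m
  R_B = wL/2 = (-14)·8/2 = -56 kN
  M_B = -wL²/12 = -(-14)·8²/12 = 224/3 kN·m
Load 2 — triangular load w₀=12 kN/m (0→w₀ over full span):
  R_A = 3w₀L/20 = 3·12·8/20 = 72/5 kN
  M_A = w₀L²/30 = 12·8²/30 = 128/5 kN·m
  R_B = 7w₀L/20 = 7·12·8/20 = 168/5 kN
  M_B = -w₀L²/20 = -12·8²/20 = -192/5 kN·m
Load 3 — point force P=15 kN at a=8/3 m (b=L-a=16/3):
  R_A = Pb²(3a+b)/L³ = 15·(16/3)²·(3·(8/3)+(16/3))/8³ = 100/9 kN
  M_A = Pab²/L² = 15·(8/3)·(16/3)²/8² = 160/9 kN·m
  R_B = Pa²(a+3b)/L³ = 15·(8/3)²·((8/3)+3·(16/3))/8³ = 35/9 kN
  M_B = -Pa²b/L² = -15·(8/3)²·(16/3)/8² = -80/9 kN·m
Superposition: R_A = -1372/45 kN, M_A = -1408/45 kN·m, R_B = -833/45 kN, M_B = 1232/45 kN·m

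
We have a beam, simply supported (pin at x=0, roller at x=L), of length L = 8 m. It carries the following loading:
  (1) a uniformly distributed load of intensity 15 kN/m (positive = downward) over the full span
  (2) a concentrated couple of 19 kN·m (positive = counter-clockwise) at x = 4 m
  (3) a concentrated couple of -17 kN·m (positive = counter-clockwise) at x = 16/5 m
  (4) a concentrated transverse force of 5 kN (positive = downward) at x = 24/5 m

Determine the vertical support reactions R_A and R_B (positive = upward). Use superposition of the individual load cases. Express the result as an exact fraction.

R_A = 249/4 kN, R_B = 251/4 kN

Load 1 — uniform load w=15 kN/m over full span:
  R_A = wL/2 = 15·8/2 = 60 kN
  R_B = wL/2 = 15·8/2 = 60 kN
Load 2 — applied couple M₀=19 kN·m at a=4 m (b=L-a=4):
  R_A = M₀/L = 19/8 kN
  R_B = -M₀/L = -19/8 kN
Load 3 — applied couple M₀=-17 kN·m at a=16/5 m (b=L-a=24/5):
  R_A = M₀/L = (-17)/8 = -17/8 kN
  R_B = -M₀/L = -(-17)/8 = 17/8 kN
Load 4 — point force P=5 kN at a=24/5 m (b=L-a=16/5):
  R_A = Pb/L = 5·(16/5)/8 = 2 kN
  R_B = Pa/L = 5·(24/5)/8 = 3 kN
Superposition: R_A = 249/4 kN, R_B = 251/4 kN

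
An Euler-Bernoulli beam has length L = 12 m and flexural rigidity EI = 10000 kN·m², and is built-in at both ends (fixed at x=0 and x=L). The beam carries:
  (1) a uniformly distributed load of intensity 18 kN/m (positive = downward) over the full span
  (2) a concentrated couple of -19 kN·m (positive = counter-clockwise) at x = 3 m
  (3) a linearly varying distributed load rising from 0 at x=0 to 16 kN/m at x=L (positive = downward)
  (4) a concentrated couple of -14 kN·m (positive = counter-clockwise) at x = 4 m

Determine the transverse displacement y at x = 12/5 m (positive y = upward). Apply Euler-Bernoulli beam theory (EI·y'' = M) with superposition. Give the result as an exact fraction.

y(12/5) = -17868523/312500000 m

Load 1 — uniform load w=18 kN/m over full span:
  y_1 = -wx²(L-x)²/(24EI) = -18·(12/5)²·(12-(12/5))²/(24·10000) = -15552/390625 m
Load 2 — applied couple M₀=-19 kN·m at a=3 m (b=L-a=9):
  y_2 = (R_Ax³/6 - M_Ax²/2)/EI  [x≤a] with R_A=-57/32, M_A=57/16 = ((-57/32)·(12/5)³/6 - (57/16)·(12/5)²/2)/10000 = -3591/2500000 m
Load 3 — triangular load w₀=16 kN/m (0→w₀ over full span):
  y_3 = -w₀x²(L-x)²(x+2L)/(120LEI) = -16·(12/5)²·(12-(12/5))²·((12/5)+2·12)/(120·12·10000) = -152064/9765625 m
Load 4 — applied couple M₀=-14 kN·m at a=4 m (b=L-a=8):
  y_4 = (R_Ax³/6 - M_Ax²/2)/EI  [x≤a] with R_A=-14/9, M_A=0 = ((-14/9)·(12/5)³/6 - 0·(12/5)²/2)/10000 = -28/78125 m
Superposition: y = Σ y_i = -17868523/312500000 m ≈ -0.057179 m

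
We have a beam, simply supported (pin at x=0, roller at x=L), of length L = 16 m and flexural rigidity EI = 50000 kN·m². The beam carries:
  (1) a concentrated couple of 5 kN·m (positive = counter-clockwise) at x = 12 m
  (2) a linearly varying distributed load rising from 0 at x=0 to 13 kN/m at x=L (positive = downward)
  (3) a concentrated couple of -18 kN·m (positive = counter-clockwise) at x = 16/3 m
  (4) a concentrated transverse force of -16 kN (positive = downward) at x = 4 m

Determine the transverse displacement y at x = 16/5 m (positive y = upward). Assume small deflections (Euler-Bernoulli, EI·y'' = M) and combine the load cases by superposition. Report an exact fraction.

y(16/5) = -15030437/292968750 m

Load 1 — applied couple M₀=5 kN·m at a=12 m (b=L-a=4):
  y_1 = (M₀x³/(6L)+C₁x)/EI  [x≤a] with C₁=M₀(3b²-L²)/(6L)=-65/6 = (5·(16/5)³/(6·16)+(-65/6)·(16/5))/50000 = -103/156250 m
Load 2 — triangular load w₀=13 kN/m (0→w₀ over full span):
  y_2 = -w₀x(7L⁴-10L²x²+3x⁴)/(360LEI) = -13·(16/5)·(7·16⁴-10·16²·(16/5)²+3·(16/5)⁴)/(360·16·50000) = -9158656/146484375 m
Load 3 — applied couple M₀=-18 kN·m at a=16/3 m (b=L-a=32/3):
  y_3 = (M₀x³/(6L)+C₁x)/EI  [x≤a] with C₁=M₀(3b²-L²)/(6L)=-16 = ((-18)·(16/5)³/(6·16)+(-16)·(16/5))/50000 = -448/390625 m
Load 4 — point force P=-16 kN at a=4 m (b=L-a=12):
  y_4 = -Pbx(L²-b²-x²)/(6LEI)  [x≤a] = -(-16)·12·(16/5)·(16²-12²-(16/5)²)/(6·16·50000) = 5088/390625 m
Superposition: y = Σ y_i = -15030437/292968750 m ≈ -0.051304 m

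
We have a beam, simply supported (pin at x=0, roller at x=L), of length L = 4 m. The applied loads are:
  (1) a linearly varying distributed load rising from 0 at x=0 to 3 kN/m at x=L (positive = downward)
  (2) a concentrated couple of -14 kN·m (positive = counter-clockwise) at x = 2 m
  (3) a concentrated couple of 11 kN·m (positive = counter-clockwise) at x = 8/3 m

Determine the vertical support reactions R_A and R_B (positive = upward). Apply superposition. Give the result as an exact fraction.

Load 1 — triangular load w₀=3 kN/m (0→w₀ over full span):
  R_A = w₀L/6 = 3·4/6 = 2 kN
  R_B = w₀L/3 = 3·4/3 = 4 kN
Load 2 — applied couple M₀=-14 kN·m at a=2 m (b=L-a=2):
  R_A = M₀/L = (-14)/4 = -7/2 kN
  R_B = -M₀/L = -(-14)/4 = 7/2 kN
Load 3 — applied couple M₀=11 kN·m at a=8/3 m (b=L-a=4/3):
  R_A = M₀/L = 11/4 kN
  R_B = -M₀/L = -11/4 kN
Superposition: R_A = 5/4 kN, R_B = 19/4 kN

R_A = 5/4 kN, R_B = 19/4 kN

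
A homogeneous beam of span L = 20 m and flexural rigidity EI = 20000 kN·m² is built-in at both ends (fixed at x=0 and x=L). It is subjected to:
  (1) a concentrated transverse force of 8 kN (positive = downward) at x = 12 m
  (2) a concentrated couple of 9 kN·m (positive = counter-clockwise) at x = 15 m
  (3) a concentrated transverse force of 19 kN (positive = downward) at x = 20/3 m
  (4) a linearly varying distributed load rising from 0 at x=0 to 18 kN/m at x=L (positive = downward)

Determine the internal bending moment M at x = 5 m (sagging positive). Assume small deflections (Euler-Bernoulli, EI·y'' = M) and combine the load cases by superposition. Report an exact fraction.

M(5) = 513277/21600 kN·m

Load 1 — point force P=8 kN at a=12 m (b=L-a=8):
  M_1 = Pb²(3a+b)x/L³ - Pab²/L²  [x≤a] = 8·8²·(3·12+8)·5/20³ - 8·12·8²/20² = -32/25 kN·m
Load 2 — applied couple M₀=9 kN·m at a=15 m (b=L-a=5):
  M_2 = R_Ax - M_A  [x≤a] with R_A=81/160, M_A=45/16 = (81/160)·5 - (45/16) = -9/32 kN·m
Load 3 — point force P=19 kN at a=20/3 m (b=L-a=40/3):
  M_3 = Pb²(3a+b)x/L³ - Pab²/L²  [x≤a] = 19·(40/3)²·(3·(20/3)+(40/3))·5/20³ - 19·(20/3)·(40/3)²/20² = 380/27 kN·m
Load 4 — triangular load w₀=18 kN/m (0→w₀ over full span):
  M_4 = 3w₀Lx/20 - w₀L²/30 - w₀x³/(6L) = 3·18·20·5/20 - 18·20²/30 - 18·5³/(6·20) = 45/4 kN·m
Superposition: M = Σ M_i = 513277/21600 kN·m ≈ 23.762824 kN·m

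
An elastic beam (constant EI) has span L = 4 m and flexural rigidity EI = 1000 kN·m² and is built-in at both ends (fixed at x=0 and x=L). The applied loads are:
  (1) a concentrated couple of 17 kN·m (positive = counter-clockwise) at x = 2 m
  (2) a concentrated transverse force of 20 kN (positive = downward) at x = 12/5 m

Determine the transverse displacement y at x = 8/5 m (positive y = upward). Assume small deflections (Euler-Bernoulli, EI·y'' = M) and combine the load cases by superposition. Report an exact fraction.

y(8/5) = -7163/1171875 m

Load 1 — applied couple M₀=17 kN·m at a=2 m (b=L-a=2):
  y_1 = (R_Ax³/6 - M_Ax²/2)/EI  [x≤a] with R_A=51/8, M_A=17/4 = ((51/8)·(8/5)³/6 - (17/4)·(8/5)²/2)/1000 = -17/15625 m
Load 2 — point force P=20 kN at a=12/5 m (b=L-a=8/5):
  y_2 = -Pb²x²(3aL-(3a+b)x)/(6L³EI)  [x≤a] = -20·(8/5)²·(8/5)²·(3·(12/5)·4-(3·(12/5)+(8/5))·(8/5))/(6·4³·1000) = -5888/1171875 m
Superposition: y = Σ y_i = -7163/1171875 m ≈ -0.006112 m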